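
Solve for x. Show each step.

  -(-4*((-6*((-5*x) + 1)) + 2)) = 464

Step 1. [-(-4*((-6*((-5*x) + 1)) + 2)) = 464] LHS negated; negate both sides, so neg: -4*((-6*((-5*x) + 1)) + 2) = -464.
Step 2. [-4*((-6*((-5*x) + 1)) + 2) = -464] leading coefficient -4: divide by -4. So div: (-6*((-5*x) + 1)) + 2 = 116.
Step 3. [(-6*((-5*x) + 1)) + 2 = 116] 2 comes off first (subtract 2) ⇒ sub: -6*((-5*x) + 1) = 114.
Step 4. [-6*((-5*x) + 1) = 114] LHS = -6·(…); ÷-6 both sides ⇒ div: (-5*x) + 1 = -19.
Step 5. [(-5*x) + 1 = -19] 1 comes off first (subtract 1). So sub: -5*x = -20.
Step 6. [-5*x = -20] LHS = -5·(…); ÷-5 both sides, so div: x = 4.

Answer: x ∈ {4}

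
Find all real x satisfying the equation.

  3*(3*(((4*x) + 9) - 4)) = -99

Step 1. [3*(3*(((4*x) + 9) - 4)) = -99] 3·(inner) — divide through by 3 ⇒ div: 3*(((4*x) + 9) - 4) = -33.
Step 2. [3*(((4*x) + 9) - 4) = -33] LHS = 3·(…); ÷3 both sides ⇒ div: ((4*x) + 9) - 4 = -11.
Step 3. [((4*x) + 9) - 4 = -11] -4 is outermost — add 4 both sides ⇒ sub: (4*x) + 9 = -7.
Step 4. [(4*x) + 9 = -7] peel the +9: subtract 9 from each side, so sub: 4*x = -16.
Step 5. [4*x = -16] divide by the outer 4. So div: x = -4.

Answer: x ∈ {-4}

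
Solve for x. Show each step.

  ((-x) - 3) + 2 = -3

Step 1. [((-x) - 3) + 2 = -3] +2 is outermost — subtract 2 both sides, so sub: (-x) - 3 = -5.
Step 2. [(-x) - 3 = -5] peel the -3: add 3 from each side. So sub: -x = -2.
Step 3. [-x = -2] flip signs both sides ⇒ neg: x = 2.

Answer: x ∈ {2}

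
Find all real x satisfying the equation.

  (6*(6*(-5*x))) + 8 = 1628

Step 1. [(6*(6*(-5*x))) + 8 = 1628] +8 is outermost — subtract 8 both sides. So sub: 6*(6*(-5*x)) = 1620.
Step 2. [6*(6*(-5*x)) = 1620] 6·(inner) — divide through by 6, so div: 6*(-5*x) = 270.
Step 3. [6*(-5*x) = 270] LHS = 6·(…); ÷6 both sides. So div: -5*x = 45.
Step 4. [-5*x = 45] leading coefficient -5: divide by -5 ⇒ div: x = -9.

Answer: x ∈ {-9}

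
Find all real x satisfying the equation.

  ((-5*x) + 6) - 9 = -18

Step 1. [((-5*x) + 6) - 9 = -18] add 9: x sits inside (… - 9), so sub: (-5*x) + 6 = -9.
Step 2. [(-5*x) + 6 = -9] peel the +6: subtract 6 from each side, so sub: -5*x = -15.
Step 3. [-5*x = -15] LHS = -5·(…); ÷-5 both sides. So div: x = 3.

Answer: x ∈ {3}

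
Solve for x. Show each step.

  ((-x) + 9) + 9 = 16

Step 1. [((-x) + 9) + 9 = 16] 9 comes off first (subtract 9). So sub: (-x) + 9 = 7.
Step 2. [(-x) + 9 = 7] 9 comes off first (subtract 9), so sub: -x = -2.
Step 3. [-x = -2] flip signs both sides. So neg: x = 2.

Answer: x ∈ {2}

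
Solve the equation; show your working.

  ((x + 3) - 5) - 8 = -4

Step 1. [((x + 3) - 5) - 8 = -4] the outer -8 inverts by adding 8, so sub: (x + 3) - 5 = 4.
Step 2. [(x + 3) - 5 = 4] the outer -5 inverts by adding 5. So sub: x + 3 = 9.
Step 3. [x + 3 = 9] subtract 3: x sits inside (… + 3) ⇒ sub: x = 6.

Answer: x ∈ {6}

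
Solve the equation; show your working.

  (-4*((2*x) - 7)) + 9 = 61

Step 1. [(-4*((2*x) - 7)) + 9 = 61] 9 comes off first (subtract 9) ⇒ sub: -4*((2*x) - 7) = 52.
Step 2. [-4*((2*x) - 7) = 52] leading coefficient -4: divide by -4, so div: (2*x) - 7 = -13.
Step 3. [(2*x) - 7 = -13] the outer -7 inverts by adding 7. So sub: 2*x = -6.
Step 4. [2*x = -6] LHS = 2·(…); ÷2 both sides ⇒ div: x = -3.

Answer: x ∈ {-3}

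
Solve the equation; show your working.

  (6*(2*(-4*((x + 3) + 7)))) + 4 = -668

Step 1. [(6*(2*(-4*((x + 3) + 7)))) + 4 = -668] 4 comes off first (subtract 4), so sub: 6*(2*(-4*((x + 3) + 7))) = -672.
Step 2. [6*(2*(-4*((x + 3) + 7))) = -672] 6·(inner) — divide through by 6 ⇒ div: 2*(-4*((x + 3) + 7)) = -112.
Step 3. [2*(-4*((x + 3) + 7)) = -112] 2·(inner) — divide through by 2 ⇒ div: -4*((x + 3) + 7) = -56.
Step 4. [-4*((x + 3) + 7) = -56] leading coefficient -4: divide by -4, so div: (x + 3) + 7 = 14.
Step 5. [(x + 3) + 7 = 14] +7 is outermost — subtract 7 both sides, so sub: x + 3 = 7.
Step 6. [x + 3 = 7] +3 is outermost — subtract 3 both sides ⇒ sub: x = 4.

Answer: x ∈ {4}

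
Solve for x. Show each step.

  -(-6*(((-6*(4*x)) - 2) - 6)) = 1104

Step 1. [-(-6*(((-6*(4*x)) - 2) - 6)) = 1104] leading − — multiply by −1 ⇒ neg: -6*(((-6*(4*x)) - 2) - 6) = -1104.
Step 2. [-6*(((-6*(4*x)) - 2) - 6) = -1104] -6 out front; divide by -6, so div: ((-6*(4*x)) - 2) - 6 = 184.
Step 3. [((-6*(4*x)) - 2) - 6 = 184] -6 is outermost — add 6 both sides, so sub: (-6*(4*x)) - 2 = 190.
Step 4. [(-6*(4*x)) - 2 = 190] 2 comes off first (add 2). So sub: -6*(4*x) = 192.
Step 5. [-6*(4*x) = 192] -6·(inner) — divide through by -6, so div: 4*x = -32.
Step 6. [4*x = -32] divide by the outer 4. So div: x = -8.

Answer: x ∈ {-8}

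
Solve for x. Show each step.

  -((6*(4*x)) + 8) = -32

Step 1. [-((6*(4*x)) + 8) = -32] flip signs both sides, so neg: (6*(4*x)) + 8 = 32.
Step 2. [(6*(4*x)) + 8 = 32] subtract 8: x sits inside (… + 8) ⇒ sub: 6*(4*x) = 24.
Step 3. [6*(4*x) = 24] 6 out front; divide by 6 ⇒ div: 4*x = 4.
Step 4. [4*x = 4] divide by the outer 4, so div: x = 1.

Answer: x ∈ {1}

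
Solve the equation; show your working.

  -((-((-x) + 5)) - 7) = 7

Step 1. [-((-((-x) + 5)) - 7) = 7] LHS negated; negate both sides. So neg: (-((-x) + 5)) - 7 = -7.
Step 2. [(-((-x) + 5)) - 7 = -7] -7 is outermost — add 7 both sides, so sub: -((-x) + 5) = 0.
Step 3. [-((-x) + 5) = 0] flip signs both sides, so neg: (-x) + 5 = 0.
Step 4. [(-x) + 5 = 0] the outer +5 inverts by subtracting 5. So sub: -x = -5.
Step 5. [-x = -5] LHS negated; negate both sides ⇒ neg: x = 5.

Answer: x ∈ {5}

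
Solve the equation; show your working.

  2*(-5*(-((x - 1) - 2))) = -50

Step 1. [2*(-5*(-((x - 1) - 2))) = -50] divide by the outer 2. So div: -5*(-((x - 1) - 2)) = -25.
Step 2. [-5*(-((x - 1) - 2)) = -25] -5 out front; divide by -5, so div: -((x - 1) - 2) = 5.
Step 3. [-((x - 1) - 2) = 5] LHS negated; negate both sides. So neg: (x - 1) - 2 = -5.
Step 4. [(x - 1) - 2 = -5] -2 is outermost — add 2 both sides. So sub: x - 1 = -3.
Step 5. [x - 1 = -3] -1 is outermost — add 1 both sides. So sub: x = -2.

Answer: x ∈ {-2}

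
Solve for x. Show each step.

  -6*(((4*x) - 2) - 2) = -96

Step 1. [-6*(((4*x) - 2) - 2) = -96] -6·(inner) — divide through by -6, so div: ((4*x) - 2) - 2 = 16.
Step 2. [((4*x) - 2) - 2 = 16] 2 comes off first (add 2), so sub: (4*x) - 2 = 18.
Step 3. [(4*x) - 2 = 18] -2 is outermost — add 2 both sides ⇒ sub: 4*x = 20.
Step 4. [4*x = 20] 4 out front; divide by 4, so div: x = 5.

Answer: x ∈ {5}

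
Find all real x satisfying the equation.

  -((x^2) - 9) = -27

Step 1. [-((x^2) - 9) = -27] flip signs both sides, so neg: (x^2) - 9 = 27.
Step 2. [(x^2) - 9 = 27] add 9: x sits inside (… - 9). So sub: x^2 = 36.
Step 3. [x^2 = 36] 36 ≥ 0, LHS is (·)² — take ±√. So sqrt: x = 6 or -6.

Answer: x ∈ {-6, 6}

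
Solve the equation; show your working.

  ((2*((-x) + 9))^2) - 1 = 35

Step 1. [((2*((-x) + 9))^2) - 1 = 35] 1 comes off first (add 1) ⇒ sub: (2*((-x) + 9))^2 = 36.
Step 2. [(2*((-x) + 9))^2 = 36] LHS squared, RHS 36 ≥ 0: apply √ (±) ⇒ sqrt: 2*((-x) + 9) = 6 or -6.
Step 3. [2*((-x) + 9) = 6 or -6] leading coefficient 2: divide by 2, so div: (-x) + 9 = 3 or -3.
Step 4. [(-x) + 9 = 3 or -3] +9 is outermost — subtract 9 both sides, so sub: -x = -6 or -12.
Step 5. [-x = -6 or -12] leading − — multiply by −1, so neg: x = 6 or 12.

Answer: x ∈ {6, 12}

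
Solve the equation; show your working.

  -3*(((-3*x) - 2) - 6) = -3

Step 1. [-3*(((-3*x) - 2) - 6) = -3] divide by the outer -3, so div: ((-3*x) - 2) - 6 = 1.
Step 2. [((-3*x) - 2) - 6 = 1] -6 is outermost — add 6 both sides ⇒ sub: (-3*x) - 2 = 7.
Step 3. [(-3*x) - 2 = 7] -2 is outermost — add 2 both sides ⇒ sub: -3*x = 9.
Step 4. [-3*x = 9] LHS = -3·(…); ÷-3 both sides. So div: x = -3.

Answer: x ∈ {-3}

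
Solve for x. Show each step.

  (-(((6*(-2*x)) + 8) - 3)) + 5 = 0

Step 1. [(-(((6*(-2*x)) + 8) - 3)) + 5 = 0] subtract 5: x sits inside (… + 5). So sub: -(((6*(-2*x)) + 8) - 3) = -5.
Step 2. [-(((6*(-2*x)) + 8) - 3) = -5] flip signs both sides. So neg: ((6*(-2*x)) + 8) - 3 = 5.
Step 3. [((6*(-2*x)) + 8) - 3 = 5] 3 comes off first (add 3). So sub: (6*(-2*x)) + 8 = 8.
Step 4. [(6*(-2*x)) + 8 = 8] +8 is outermost — subtract 8 both sides. So sub: 6*(-2*x) = 0.
Step 5. [6*(-2*x) = 0] 6 out front; divide by 6 ⇒ div: -2*x = 0.
Step 6. [-2*x = 0] -2 out front; divide by -2, so div: x = 0.

Answer: x ∈ {0}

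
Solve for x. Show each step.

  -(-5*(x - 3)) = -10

Step 1. [-(-5*(x - 3)) = -10] LHS negated; negate both sides ⇒ neg: -5*(x - 3) = 10.
Step 2. [-5*(x - 3) = 10] -5 out front; divide by -5 ⇒ div: x - 3 = -2.
Step 3. [x - 3 = -2] the outer -3 inverts by adding 3, so sub: x = 1.

Answer: x ∈ {1}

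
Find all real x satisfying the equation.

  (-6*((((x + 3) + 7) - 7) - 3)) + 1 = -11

Step 1. [(-6*((((x + 3) + 7) - 7) - 3)) + 1 = -11] +1 is outermost — subtract 1 both sides ⇒ sub: -6*((((x + 3) + 7) - 7) - 3) = -12.
Step 2. [-6*((((x + 3) + 7) - 7) - 3) = -12] -6·(inner) — divide through by -6. So div: (((x + 3) + 7) - 7) - 3 = 2.
Step 3. [(((x + 3) + 7) - 7) - 3 = 2] the outer -3 inverts by adding 3, so sub: ((x + 3) + 7) - 7 = 5.
Step 4. [((x + 3) + 7) - 7 = 5] peel the -7: add 7 from each side. So sub: (x + 3) + 7 = 12.
Step 5. [(x + 3) + 7 = 12] 7 comes off first (subtract 7), so sub: x + 3 = 5.
Step 6. [x + 3 = 5] +3 is outermost — subtract 3 both sides. So sub: x = 2.

Answer: x ∈ {2}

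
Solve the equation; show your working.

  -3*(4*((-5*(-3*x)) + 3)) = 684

Step 1. [-3*(4*((-5*(-3*x)) + 3)) = 684] divide by the outer -3. So div: 4*((-5*(-3*x)) + 3) = -228.
Step 2. [4*((-5*(-3*x)) + 3) = -228] divide by the outer 4, so div: (-5*(-3*x)) + 3 = -57.
Step 3. [(-5*(-3*x)) + 3 = -57] 3 comes off first (subtract 3) ⇒ sub: -5*(-3*x) = -60.
Step 4. [-5*(-3*x) = -60] -5·(inner) — divide through by -5. So div: -3*x = 12.
Step 5. [-3*x = 12] divide by the outer -3. So div: x = -4.

Answer: x ∈ {-4}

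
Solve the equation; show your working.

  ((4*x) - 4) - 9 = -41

Step 1. [((4*x) - 4) - 9 = -41] peel the -9: add 9 from each side, so sub: (4*x) - 4 = -32.
Step 2. [(4*x) - 4 = -32] 4 | LHS and 4 | -32: pull 4 out. So factor: x - 1 = -8.
Step 3. [x - 1 = -8] the outer -1 inverts by adding 1. So sub: x = -7.

Answer: x ∈ {-7}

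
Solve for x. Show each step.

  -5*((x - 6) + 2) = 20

Step 1. [-5*((x - 6) + 2) = 20] -5 out front; divide by -5. So div: (x - 6) + 2 = -4.
Step 2. [(x - 6) + 2 = -4] the outer +2 inverts by subtracting 2 ⇒ sub: x - 6 = -6.
Step 3. [x - 6 = -6] peel the -6: add 6 from each side. So sub: x = 0.

Answer: x ∈ {0}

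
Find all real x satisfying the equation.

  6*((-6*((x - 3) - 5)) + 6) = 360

Step 1. [6*((-6*((x - 3) - 5)) + 6) = 360] leading coefficient 6: divide by 6. So div: (-6*((x - 3) - 5)) + 6 = 60.
Step 2. [(-6*((x - 3) - 5)) + 6 = 60] the outer +6 inverts by subtracting 6. So sub: -6*((x - 3) - 5) = 54.
Step 3. [-6*((x - 3) - 5) = 54] LHS = -6·(…); ÷-6 both sides. So div: (x - 3) - 5 = -9.
Step 4. [(x - 3) - 5 = -9] 5 comes off first (add 5). So sub: x - 3 = -4.
Step 5. [x - 3 = -4] peel the -3: add 3 from each side ⇒ sub: x = -1.

Answer: x ∈ {-1}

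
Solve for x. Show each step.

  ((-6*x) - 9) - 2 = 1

Step 1. [((-6*x) - 9) - 2 = 1] peel the -2: add 2 from each side, so sub: (-6*x) - 9 = 3.
Step 2. [(-6*x) - 9 = 3] add 9: x sits inside (… - 9) ⇒ sub: -6*x = 12.
Step 3. [-6*x = 12] LHS = -6·(…); ÷-6 both sides ⇒ div: x = -2.

Answer: x ∈ {-2}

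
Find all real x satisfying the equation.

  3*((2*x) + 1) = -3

Step 1. [3*((2*x) + 1) = -3] LHS = 3·(…); ÷3 both sides. So div: (2*x) + 1 = -1.
Step 2. [(2*x) + 1 = -1] subtract 1: x sits inside (… + 1) ⇒ sub: 2*x = -2.
Step 3. [2*x = -2] LHS = 2·(…); ÷2 both sides, so div: x = -1.

Answer: x ∈ {-1}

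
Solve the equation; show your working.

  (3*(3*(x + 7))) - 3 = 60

Step 1. [(3*(3*(x + 7))) - 3 = 60] peel the -3: add 3 from each side, so sub: 3*(3*(x + 7)) = 63.
Step 2. [3*(3*(x + 7)) = 63] LHS = 3·(…); ÷3 both sides. So div: 3*(x + 7) = 21.
Step 3. [3*(x + 7) = 21] leading coefficient 3: divide by 3. So div: x + 7 = 7.
Step 4. [x + 7 = 7] the outer +7 inverts by subtracting 7. So sub: x = 0.

Answer: x ∈ {0}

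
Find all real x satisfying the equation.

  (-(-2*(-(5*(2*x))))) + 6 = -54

Step 1. [(-(-2*(-(5*(2*x))))) + 6 = -54] subtract 6: x sits inside (… + 6), so sub: -(-2*(-(5*(2*x)))) = -60.
Step 2. [-(-2*(-(5*(2*x)))) = -60] leading − — multiply by −1. So neg: -2*(-(5*(2*x))) = 60.
Step 3. [-2*(-(5*(2*x))) = 60] -2·(inner) — divide through by -2. So div: -(5*(2*x)) = -30.
Step 4. [-(5*(2*x)) = -30] flip signs both sides. So neg: 5*(2*x) = 30.
Step 5. [5*(2*x) = 30] 5·(inner) — divide through by 5. So div: 2*x = 6.
Step 6. [2*x = 6] 2 out front; divide by 2. So div: x = 3.

Answer: x ∈ {3}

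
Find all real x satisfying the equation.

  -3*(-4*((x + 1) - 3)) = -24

Step 1. [-3*(-4*((x + 1) - 3)) = -24] -3·(inner) — divide through by -3, so div: -4*((x + 1) - 3) = 8.
Step 2. [-4*((x + 1) - 3) = 8] divide by the outer -4 ⇒ div: (x + 1) - 3 = -2.
Step 3. [(x + 1) - 3 = -2] 3 comes off first (add 3), so sub: x + 1 = 1.
Step 4. [x + 1 = 1] 1 comes off first (subtract 1), so sub: x = 0.

Answer: x ∈ {0}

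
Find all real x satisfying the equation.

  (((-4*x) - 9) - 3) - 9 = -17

Step 1. [(((-4*x) - 9) - 3) - 9 = -17] -9 is outermost — add 9 both sides ⇒ sub: ((-4*x) - 9) - 3 = -8.
Step 2. [((-4*x) - 9) - 3 = -8] the outer -3 inverts by adding 3. So sub: (-4*x) - 9 = -5.
Step 3. [(-4*x) - 9 = -5] 9 comes off first (add 9) ⇒ sub: -4*x = 4.
Step 4. [-4*x = 4] divide by the outer -4. So div: x = -1.

Answer: x ∈ {-1}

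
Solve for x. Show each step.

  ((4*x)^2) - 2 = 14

Step 1. [((4*x)^2) - 2 = 14] 2 comes off first (add 2), so sub: (4*x)^2 = 16.
Step 2. [(4*x)^2 = 16] 16 ≥ 0, LHS is (·)² — take ±√ ⇒ sqrt: 4*x = 4 or -4.
Step 3. [4*x = 4 or -4] 4·(inner) — divide through by 4 ⇒ div: x = 1 or -1.

Answer: x ∈ {-1, 1}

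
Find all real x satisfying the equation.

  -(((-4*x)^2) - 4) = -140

Step 1. [-(((-4*x)^2) - 4) = -140] leading − — multiply by −1, so neg: ((-4*x)^2) - 4 = 140.
Step 2. [((-4*x)^2) - 4 = 140] -4 is outermost — add 4 both sides. So sub: (-4*x)^2 = 144.
Step 3. [(-4*x)^2 = 144] LHS squared, RHS 144 ≥ 0: apply √ (±), so sqrt: -4*x = 12 or -12.
Step 4. [-4*x = 12 or -12] -4 out front; divide by -4, so div: x = -3 or 3.

Answer: x ∈ {-3, 3}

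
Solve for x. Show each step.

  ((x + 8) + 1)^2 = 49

Step 1. [((x + 8) + 1)^2 = 49] 49 ≥ 0, LHS is (·)² — take ±√. So sqrt: (x + 8) + 1 = 7 or -7.
Step 2. [(x + 8) + 1 = 7 or -7] peel the +1: subtract 1 from each side, so sub: x + 8 = 6 or -8.
Step 3. [x + 8 = 6 or -8] +8 is outermost — subtract 8 both sides ⇒ sub: x = -2 or -16.

Answer: x ∈ {-16, -2}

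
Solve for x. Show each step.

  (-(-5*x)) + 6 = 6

Step 1. [(-(-5*x)) + 6 = 6] +6 is outermost — subtract 6 both sides, so sub: -(-5*x) = 0.
Step 2. [-(-5*x) = 0] LHS negated; negate both sides, so neg: -5*x = 0.
Step 3. [-5*x = 0] leading coefficient -5: divide by -5 ⇒ div: x = 0.

Answer: x ∈ {0}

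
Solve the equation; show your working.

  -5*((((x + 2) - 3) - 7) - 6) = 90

Step 1. [-5*((((x + 2) - 3) - 7) - 6) = 90] divide by the outer -5. So div: (((x + 2) - 3) - 7) - 6 = -18.
Step 2. [(((x + 2) - 3) - 7) - 6 = -18] peel the -6: add 6 from each side. So sub: ((x + 2) - 3) - 7 = -12.
Step 3. [((x + 2) - 3) - 7 = -12] -7 is outermost — add 7 both sides, so sub: (x + 2) - 3 = -5.
Step 4. [(x + 2) - 3 = -5] peel the -3: add 3 from each side, so sub: x + 2 = -2.
Step 5. [x + 2 = -2] 2 comes off first (subtract 2). So sub: x = -4.

Answer: x ∈ {-4}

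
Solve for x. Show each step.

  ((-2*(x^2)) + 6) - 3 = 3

Step 1. [((-2*(x^2)) + 6) - 3 = 3] add 3: x sits inside (… - 3). So sub: (-2*(x^2)) + 6 = 6.
Step 2. [(-2*(x^2)) + 6 = 6] -2 divides every term; factor it out, so factor: (x^2) - 3 = -3.
Step 3. [(x^2) - 3 = -3] 3 comes off first (add 3) ⇒ sub: x^2 = 0.
Step 4. [x^2 = 0] LHS squared, RHS 0 ≥ 0: apply √ (±). So sqrt: x = 0.

Answer: x ∈ {0}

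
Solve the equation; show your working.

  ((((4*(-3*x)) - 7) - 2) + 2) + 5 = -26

Step 1. [((((4*(-3*x)) - 7) - 2) + 2) + 5 = -26] peel the +5: subtract 5 from each side. So sub: (((4*(-3*x)) - 7) - 2) + 2 = -31.
Step 2. [(((4*(-3*x)) - 7) - 2) + 2 = -31] 2 comes off first (subtract 2) ⇒ sub: ((4*(-3*x)) - 7) - 2 = -33.
Step 3. [((4*(-3*x)) - 7) - 2 = -33] 2 comes off first (add 2), so sub: (4*(-3*x)) - 7 = -31.
Step 4. [(4*(-3*x)) - 7 = -31] peel the -7: add 7 from each side ⇒ sub: 4*(-3*x) = -24.
Step 5. [4*(-3*x) = -24] leading coefficient 4: divide by 4. So div: -3*x = -6.
Step 6. [-3*x = -6] -3·(inner) — divide through by -3 ⇒ div: x = 2.

Answer: x ∈ {2}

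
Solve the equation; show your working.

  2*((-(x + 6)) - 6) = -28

Step 1. [2*((-(x + 6)) - 6) = -28] 2·(inner) — divide through by 2 ⇒ div: (-(x + 6)) - 6 = -14.
Step 2. [(-(x + 6)) - 6 = -14] peel the -6: add 6 from each side ⇒ sub: -(x + 6) = -8.
Step 3. [-(x + 6) = -8] LHS negated; negate both sides ⇒ neg: x + 6 = 8.
Step 4. [x + 6 = 8] subtract 6: x sits inside (… + 6), so sub: x = 2.

Answer: x ∈ {2}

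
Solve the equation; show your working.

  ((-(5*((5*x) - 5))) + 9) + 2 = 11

Step 1. [((-(5*((5*x) - 5))) + 9) + 2 = 11] +2 is outermost — subtract 2 both sides. So sub: (-(5*((5*x) - 5))) + 9 = 9.
Step 2. [(-(5*((5*x) - 5))) + 9 = 9] the outer +9 inverts by subtracting 9. So sub: -(5*((5*x) - 5)) = 0.
Step 3. [-(5*((5*x) - 5)) = 0] leading − — multiply by −1. So neg: 5*((5*x) - 5) = 0.
Step 4. [5*((5*x) - 5) = 0] 5 out front; divide by 5, so div: (5*x) - 5 = 0.
Step 5. [(5*x) - 5 = 0] 5 divides every term; factor it out ⇒ factor: x - 1 = 0.
Step 6. [x - 1 = 0] the outer -1 inverts by adding 1. So sub: x = 1.

Answer: x ∈ {1}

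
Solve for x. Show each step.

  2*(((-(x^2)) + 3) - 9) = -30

Step 1. [2*(((-(x^2)) + 3) - 9) = -30] leading coefficient 2: divide by 2 ⇒ div: ((-(x^2)) + 3) - 9 = -15.
Step 2. [((-(x^2)) + 3) - 9 = -15] peel the -9: add 9 from each side, so sub: (-(x^2)) + 3 = -6.
Step 3. [(-(x^2)) + 3 = -6] +3 is outermost — subtract 3 both sides ⇒ sub: -(x^2) = -9.
Step 4. [-(x^2) = -9] flip signs both sides. So neg: x^2 = 9.
Step 5. [x^2 = 9] LHS squared, RHS 9 ≥ 0: apply √ (±) ⇒ sqrt: x = 3 or -3.

Answer: x ∈ {-3, 3}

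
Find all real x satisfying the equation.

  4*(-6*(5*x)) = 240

Step 1. [4*(-6*(5*x)) = 240] 4 out front; divide by 4. So div: -6*(5*x) = 60.
Step 2. [-6*(5*x) = 60] leading coefficient -6: divide by -6 ⇒ div: 5*x = -10.
Step 3. [5*x = -10] 5·(inner) — divide through by 5. So div: x = -2.

Answer: x ∈ {-2}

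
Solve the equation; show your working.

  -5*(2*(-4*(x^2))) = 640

Step 1. [-5*(2*(-4*(x^2))) = 640] LHS = -5·(…); ÷-5 both sides, so div: 2*(-4*(x^2)) = -128.
Step 2. [2*(-4*(x^2)) = -128] divide by the outer 2 ⇒ div: -4*(x^2) = -64.
Step 3. [-4*(x^2) = -64] leading coefficient -4: divide by -4, so div: x^2 = 16.
Step 4. [x^2 = 16] √ both sides: 16 ≥ 0 gives two branches, so sqrt: x = 4 or -4.

Answer: x ∈ {-4, 4}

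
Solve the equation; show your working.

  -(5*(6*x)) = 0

Step 1. [-(5*(6*x)) = 0] leading − — multiply by −1. So neg: 5*(6*x) = 0.
Step 2. [5*(6*x) = 0] divide by the outer 5. So div: 6*x = 0.
Step 3. [6*x = 0] divide by the outer 6. So div: x = 0.

Answer: x ∈ {0}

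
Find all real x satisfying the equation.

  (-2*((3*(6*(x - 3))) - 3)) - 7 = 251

Step 1. [(-2*((3*(6*(x - 3))) - 3)) - 7 = 251] add 7: x sits inside (… - 7), so sub: -2*((3*(6*(x - 3))) - 3) = 258.
Step 2. [-2*((3*(6*(x - 3))) - 3) = 258] -2·(inner) — divide through by -2 ⇒ div: (3*(6*(x - 3))) - 3 = -129.
Step 3. [(3*(6*(x - 3))) - 3 = -129] -3 is outermost — add 3 both sides. So sub: 3*(6*(x - 3)) = -126.
Step 4. [3*(6*(x - 3)) = -126] leading coefficient 3: divide by 3, so div: 6*(x - 3) = -42.
Step 5. [6*(x - 3) = -42] 6·(inner) — divide through by 6 ⇒ div: x - 3 = -7.
Step 6. [x - 3 = -7] add 3: x sits inside (… - 3) ⇒ sub: x = -4.

Answer: x ∈ {-4}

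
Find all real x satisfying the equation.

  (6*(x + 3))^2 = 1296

Step 1. [(6*(x + 3))^2 = 1296] √ both sides: 1296 ≥ 0 gives two branches ⇒ sqrt: 6*(x + 3) = 36 or -36.
Step 2. [6*(x + 3) = 36 or -36] 6·(inner) — divide through by 6. So div: x + 3 = 6 or -6.
Step 3. [x + 3 = 6 or -6] +3 is outermost — subtract 3 both sides. So sub: x = 3 or -9.

Answer: x ∈ {-9, 3}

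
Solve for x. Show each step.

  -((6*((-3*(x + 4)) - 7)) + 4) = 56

Step 1. [-((6*((-3*(x + 4)) - 7)) + 4) = 56] flip signs both sides. So neg: (6*((-3*(x + 4)) - 7)) + 4 = -56.
Step 2. [(6*((-3*(x + 4)) - 7)) + 4 = -56] peel the +4: subtract 4 from each side. So sub: 6*((-3*(x + 4)) - 7) = -60.
Step 3. [6*((-3*(x + 4)) - 7) = -60] divide by the outer 6. So div: (-3*(x + 4)) - 7 = -10.
Step 4. [(-3*(x + 4)) - 7 = -10] -7 is outermost — add 7 both sides ⇒ sub: -3*(x + 4) = -3.
Step 5. [-3*(x + 4) = -3] -3·(inner) — divide through by -3 ⇒ div: x + 4 = 1.
Step 6. [x + 4 = 1] subtract 4: x sits inside (… + 4), so sub: x = -3.

Answer: x ∈ {-3}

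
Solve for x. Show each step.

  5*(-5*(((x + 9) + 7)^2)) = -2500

Step 1. [5*(-5*(((x + 9) + 7)^2)) = -2500] 5 out front; divide by 5 ⇒ div: -5*(((x + 9) + 7)^2) = -500.
Step 2. [-5*(((x + 9) + 7)^2) = -500] -5 out front; divide by -5, so div: ((x + 9) + 7)^2 = 100.
Step 3. [((x + 9) + 7)^2 = 100] LHS squared, RHS 100 ≥ 0: apply √ (±) ⇒ sqrt: (x + 9) + 7 = 10 or -10.
Step 4. [(x + 9) + 7 = 10 or -10] +7 is outermost — subtract 7 both sides, so sub: x + 9 = 3 or -17.
Step 5. [x + 9 = 3 or -17] the outer +9 inverts by subtracting 9, so sub: x = -6 or -26.

Answer: x ∈ {-26, -6}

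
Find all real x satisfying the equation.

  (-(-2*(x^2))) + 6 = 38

Step 1. [(-(-2*(x^2))) + 6 = 38] subtract 6: x sits inside (… + 6). So sub: -(-2*(x^2)) = 32.
Step 2. [-(-2*(x^2)) = 32] leading − — multiply by −1 ⇒ neg: -2*(x^2) = -32.
Step 3. [-2*(x^2) = -32] -2·(inner) — divide through by -2 ⇒ div: x^2 = 16.
Step 4. [x^2 = 16] √ both sides: 16 ≥ 0 gives two branches ⇒ sqrt: x = 4 or -4.

Answer: x ∈ {-4, 4}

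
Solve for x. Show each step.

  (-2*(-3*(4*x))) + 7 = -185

Step 1. [(-2*(-3*(4*x))) + 7 = -185] 7 comes off first (subtract 7). So sub: -2*(-3*(4*x)) = -192.
Step 2. [-2*(-3*(4*x)) = -192] -2·(inner) — divide through by -2, so div: -3*(4*x) = 96.
Step 3. [-3*(4*x) = 96] -3 out front; divide by -3. So div: 4*x = -32.
Step 4. [4*x = -32] divide by the outer 4, so div: x = -8.

Answer: x ∈ {-8}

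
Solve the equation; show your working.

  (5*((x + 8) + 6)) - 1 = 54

Step 1. [(5*((x + 8) + 6)) - 1 = 54] 1 comes off first (add 1) ⇒ sub: 5*((x + 8) + 6) = 55.
Step 2. [5*((x + 8) + 6) = 55] LHS = 5·(…); ÷5 both sides ⇒ div: (x + 8) + 6 = 11.
Step 3. [(x + 8) + 6 = 11] the outer +6 inverts by subtracting 6, so sub: x + 8 = 5.
Step 4. [x + 8 = 5] 8 comes off first (subtract 8), so sub: x = -3.

Answer: x ∈ {-3}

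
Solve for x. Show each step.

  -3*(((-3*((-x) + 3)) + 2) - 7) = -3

Step 1. [-3*(((-3*((-x) + 3)) + 2) - 7) = -3] -3·(inner) — divide through by -3, so div: ((-3*((-x) + 3)) + 2) - 7 = 1.
Step 2. [((-3*((-x) + 3)) + 2) - 7 = 1] peel the -7: add 7 from each side ⇒ sub: (-3*((-x) + 3)) + 2 = 8.
Step 3. [(-3*((-x) + 3)) + 2 = 8] the outer +2 inverts by subtracting 2, so sub: -3*((-x) + 3) = 6.
Step 4. [-3*((-x) + 3) = 6] LHS = -3·(…); ÷-3 both sides. So div: (-x) + 3 = -2.
Step 5. [(-x) + 3 = -2] the outer +3 inverts by subtracting 3 ⇒ sub: -x = -5.
Step 6. [-x = -5] LHS negated; negate both sides, so neg: x = 5.

Answer: x ∈ {5}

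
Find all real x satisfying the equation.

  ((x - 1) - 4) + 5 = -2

Step 1. [((x - 1) - 4) + 5 = -2] +5 is outermost — subtract 5 both sides ⇒ sub: (x - 1) - 4 = -7.
Step 2. [(x - 1) - 4 = -7] add 4: x sits inside (… - 4). So sub: x - 1 = -3.
Step 3. [x - 1 = -3] -1 is outermost — add 1 both sides ⇒ sub: x = -2.

Answer: x ∈ {-2}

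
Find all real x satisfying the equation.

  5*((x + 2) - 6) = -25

Step 1. [5*((x + 2) - 6) = -25] 5 out front; divide by 5, so div: (x + 2) - 6 = -5.
Step 2. [(x + 2) - 6 = -5] -6 is outermost — add 6 both sides ⇒ sub: x + 2 = 1.
Step 3. [x + 2 = 1] +2 is outermost — subtract 2 both sides ⇒ sub: x = -1.

Answer: x ∈ {-1}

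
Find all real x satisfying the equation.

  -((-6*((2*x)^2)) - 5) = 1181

Step 1. [-((-6*((2*x)^2)) - 5) = 1181] flip signs both sides. So neg: (-6*((2*x)^2)) - 5 = -1181.
Step 2. [(-6*((2*x)^2)) - 5 = -1181] the outer -5 inverts by adding 5, so sub: -6*((2*x)^2) = -1176.
Step 3. [-6*((2*x)^2) = -1176] divide by the outer -6 ⇒ div: (2*x)^2 = 196.
Step 4. [(2*x)^2 = 196] √ both sides: 196 ≥ 0 gives two branches, so sqrt: 2*x = 14 or -14.
Step 5. [2*x = 14 or -14] LHS = 2·(…); ÷2 both sides. So div: x = 7 or -7.

Answer: x ∈ {-7, 7}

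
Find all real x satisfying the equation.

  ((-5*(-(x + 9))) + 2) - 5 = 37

Step 1. [((-5*(-(x + 9))) + 2) - 5 = 37] -5 is outermost — add 5 both sides. So sub: (-5*(-(x + 9))) + 2 = 42.
Step 2. [(-5*(-(x + 9))) + 2 = 42] subtract 2: x sits inside (… + 2), so sub: -5*(-(x + 9)) = 40.
Step 3. [-5*(-(x + 9)) = 40] -5·(inner) — divide through by -5 ⇒ div: -(x + 9) = -8.
Step 4. [-(x + 9) = -8] leading − — multiply by −1 ⇒ neg: x + 9 = 8.
Step 5. [x + 9 = 8] the outer +9 inverts by subtracting 9, so sub: x = -1.

Answer: x ∈ {-1}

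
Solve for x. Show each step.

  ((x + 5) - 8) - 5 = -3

Step 1. [((x + 5) - 8) - 5 = -3] add 5: x sits inside (… - 5) ⇒ sub: (x + 5) - 8 = 2.
Step 2. [(x + 5) - 8 = 2] -8 is outermost — add 8 both sides, so sub: x + 5 = 10.
Step 3. [x + 5 = 10] the outer +5 inverts by subtracting 5, so sub: x = 5.

Answer: x ∈ {5}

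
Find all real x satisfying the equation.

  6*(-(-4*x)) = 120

Step 1. [6*(-(-4*x)) = 120] divide by the outer 6, so div: -(-4*x) = 20.
Step 2. [-(-4*x) = 20] leading − — multiply by −1, so neg: -4*x = -20.
Step 3. [-4*x = -20] leading coefficient -4: divide by -4. So div: x = 5.

Answer: x ∈ {5}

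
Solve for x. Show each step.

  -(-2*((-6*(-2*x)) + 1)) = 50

Step 1. [-(-2*((-6*(-2*x)) + 1)) = 50] leading − — multiply by −1, so neg: -2*((-6*(-2*x)) + 1) = -50.
Step 2. [-2*((-6*(-2*x)) + 1) = -50] leading coefficient -2: divide by -2 ⇒ div: (-6*(-2*x)) + 1 = 25.
Step 3. [(-6*(-2*x)) + 1 = 25] subtract 1: x sits inside (… + 1), so sub: -6*(-2*x) = 24.
Step 4. [-6*(-2*x) = 24] LHS = -6·(…); ÷-6 both sides ⇒ div: -2*x = -4.
Step 5. [-2*x = -4] leading coefficient -2: divide by -2 ⇒ div: x = 2.

Answer: x ∈ {2}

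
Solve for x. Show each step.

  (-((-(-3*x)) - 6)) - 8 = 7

Step 1. [(-((-(-3*x)) - 6)) - 8 = 7] add 8: x sits inside (… - 8), so sub: -((-(-3*x)) - 6) = 15.
Step 2. [-((-(-3*x)) - 6) = 15] LHS negated; negate both sides. So neg: (-(-3*x)) - 6 = -15.
Step 3. [(-(-3*x)) - 6 = -15] add 6: x sits inside (… - 6). So sub: -(-3*x) = -9.
Step 4. [-(-3*x) = -9] LHS negated; negate both sides. So neg: -3*x = 9.
Step 5. [-3*x = 9] LHS = -3·(…); ÷-3 both sides, so div: x = -3.

Answer: x ∈ {-3}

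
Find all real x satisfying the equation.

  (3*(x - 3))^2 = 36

Step 1. [(3*(x - 3))^2 = 36] LHS squared, RHS 36 ≥ 0: apply √ (±). So sqrt: 3*(x - 3) = 6 or -6.
Step 2. [3*(x - 3) = 6 or -6] 3·(inner) — divide through by 3 ⇒ div: x - 3 = 2 or -2.
Step 3. [x - 3 = 2 or -2] peel the -3: add 3 from each side. So sub: x = 5 or 1.

Answer: x ∈ {1, 5}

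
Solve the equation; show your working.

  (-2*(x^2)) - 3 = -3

Step 1. [(-2*(x^2)) - 3 = -3] 3 comes off first (add 3), so sub: -2*(x^2) = 0.
Step 2. [-2*(x^2) = 0] leading coefficient -2: divide by -2, so div: x^2 = 0.
Step 3. [x^2 = 0] LHS squared, RHS 0 ≥ 0: apply √ (±) ⇒ sqrt: x = 0.

Answer: x ∈ {0}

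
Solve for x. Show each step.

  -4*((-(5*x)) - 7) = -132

Step 1. [-4*((-(5*x)) - 7) = -132] -4·(inner) — divide through by -4. So div: (-(5*x)) - 7 = 33.
Step 2. [(-(5*x)) - 7 = 33] peel the -7: add 7 from each side, so sub: -(5*x) = 40.
Step 3. [-(5*x) = 40] leading − — multiply by −1. So neg: 5*x = -40.
Step 4. [5*x = -40] leading coefficient 5: divide by 5, so div: x = -8.

Answer: x ∈ {-8}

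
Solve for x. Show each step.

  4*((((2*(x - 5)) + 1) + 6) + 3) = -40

Step 1. [4*((((2*(x - 5)) + 1) + 6) + 3) = -40] leading coefficient 4: divide by 4. So div: (((2*(x - 5)) + 1) + 6) + 3 = -10.
Step 2. [(((2*(x - 5)) + 1) + 6) + 3 = -10] +3 is outermost — subtract 3 both sides, so sub: ((2*(x - 5)) + 1) + 6 = -13.
Step 3. [((2*(x - 5)) + 1) + 6 = -13] 6 comes off first (subtract 6) ⇒ sub: (2*(x - 5)) + 1 = -19.
Step 4. [(2*(x - 5)) + 1 = -19] 1 comes off first (subtract 1), so sub: 2*(x - 5) = -20.
Step 5. [2*(x - 5) = -20] 2 out front; divide by 2, so div: x - 5 = -10.
Step 6. [x - 5 = -10] add 5: x sits inside (… - 5), so sub: x = -5.

Answer: x ∈ {-5}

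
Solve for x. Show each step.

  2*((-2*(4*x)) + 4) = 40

Step 1. [2*((-2*(4*x)) + 4) = 40] 2·(inner) — divide through by 2 ⇒ div: (-2*(4*x)) + 4 = 20.
Step 2. [(-2*(4*x)) + 4 = 20] subtract 4: x sits inside (… + 4) ⇒ sub: -2*(4*x) = 16.
Step 3. [-2*(4*x) = 16] -2 out front; divide by -2. So div: 4*x = -8.
Step 4. [4*x = -8] 4 out front; divide by 4, so div: x = -2.

Answer: x ∈ {-2}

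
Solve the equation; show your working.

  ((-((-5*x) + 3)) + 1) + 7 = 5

Step 1. [((-((-5*x) + 3)) + 1) + 7 = 5] the outer +7 inverts by subtracting 7 ⇒ sub: (-((-5*x) + 3)) + 1 = -2.
Step 2. [(-((-5*x) + 3)) + 1 = -2] +1 is outermost — subtract 1 both sides, so sub: -((-5*x) + 3) = -3.
Step 3. [-((-5*x) + 3) = -3] LHS negated; negate both sides. So neg: (-5*x) + 3 = 3.
Step 4. [(-5*x) + 3 = 3] 3 comes off first (subtract 3) ⇒ sub: -5*x = 0.
Step 5. [-5*x = 0] leading coefficient -5: divide by -5, so div: x = 0.

Answer: x ∈ {0}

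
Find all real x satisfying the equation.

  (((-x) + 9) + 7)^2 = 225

Step 1. [(((-x) + 9) + 7)^2 = 225] √ both sides: 225 ≥ 0 gives two branches. So sqrt: ((-x) + 9) + 7 = 15 or -15.
Step 2. [((-x) + 9) + 7 = 15 or -15] 7 comes off first (subtract 7), so sub: (-x) + 9 = 8 or -22.
Step 3. [(-x) + 9 = 8 or -22] peel the +9: subtract 9 from each side ⇒ sub: -x = -1 or -31.
Step 4. [-x = -1 or -31] flip signs both sides. So neg: x = 1 or 31.

Answer: x ∈ {1, 31}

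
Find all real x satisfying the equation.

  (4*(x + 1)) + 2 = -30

Step 1. [(4*(x + 1)) + 2 = -30] peel the +2: subtract 2 from each side ⇒ sub: 4*(x + 1) = -32.
Step 2. [4*(x + 1) = -32] divide by the outer 4 ⇒ div: x + 1 = -8.
Step 3. [x + 1 = -8] +1 is outermost — subtract 1 both sides ⇒ sub: x = -9.

Answer: x ∈ {-9}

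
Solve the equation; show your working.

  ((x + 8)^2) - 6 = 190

Step 1. [((x + 8)^2) - 6 = 190] 6 comes off first (add 6) ⇒ sub: (x + 8)^2 = 196.
Step 2. [(x + 8)^2 = 196] √ both sides: 196 ≥ 0 gives two branches. So sqrt: x + 8 = 14 or -14.
Step 3. [x + 8 = 14 or -14] subtract 8: x sits inside (… + 8). So sub: x = 6 or -22.

Answer: x ∈ {-22, 6}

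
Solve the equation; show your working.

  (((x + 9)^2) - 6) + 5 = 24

Step 1. [(((x + 9)^2) - 6) + 5 = 24] peel the +5: subtract 5 from each side. So sub: ((x + 9)^2) - 6 = 19.
Step 2. [((x + 9)^2) - 6 = 19] the outer -6 inverts by adding 6. So sub: (x + 9)^2 = 25.
Step 3. [(x + 9)^2 = 25] √ both sides: 25 ≥ 0 gives two branches ⇒ sqrt: x + 9 = 5 or -5.
Step 4. [x + 9 = 5 or -5] the outer +9 inverts by subtracting 9, so sub: x = -4 or -14.

Answer: x ∈ {-14, -4}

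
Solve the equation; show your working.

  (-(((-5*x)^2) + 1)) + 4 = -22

Step 1. [(-(((-5*x)^2) + 1)) + 4 = -22] the outer +4 inverts by subtracting 4, so sub: -(((-5*x)^2) + 1) = -26.
Step 2. [-(((-5*x)^2) + 1) = -26] leading − — multiply by −1, so neg: ((-5*x)^2) + 1 = 26.
Step 3. [((-5*x)^2) + 1 = 26] 1 comes off first (subtract 1). So sub: (-5*x)^2 = 25.
Step 4. [(-5*x)^2 = 25] √ both sides: 25 ≥ 0 gives two branches ⇒ sqrt: -5*x = 5 or -5.
Step 5. [-5*x = 5 or -5] -5·(inner) — divide through by -5, so div: x = -1 or 1.

Answer: x ∈ {-1, 1}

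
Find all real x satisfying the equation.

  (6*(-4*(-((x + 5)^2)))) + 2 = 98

Step 1. [(6*(-4*(-((x + 5)^2)))) + 2 = 98] peel the +2: subtract 2 from each side. So sub: 6*(-4*(-((x + 5)^2))) = 96.
Step 2. [6*(-4*(-((x + 5)^2))) = 96] leading coefficient 6: divide by 6 ⇒ div: -4*(-((x + 5)^2)) = 16.
Step 3. [-4*(-((x + 5)^2)) = 16] divide by the outer -4. So div: -((x + 5)^2) = -4.
Step 4. [-((x + 5)^2) = -4] leading − — multiply by −1. So neg: (x + 5)^2 = 4.
Step 5. [(x + 5)^2 = 4] √ both sides: 4 ≥ 0 gives two branches. So sqrt: x + 5 = 2 or -2.
Step 6. [x + 5 = 2 or -2] peel the +5: subtract 5 from each side. So sub: x = -3 or -7.

Answer: x ∈ {-7, -3}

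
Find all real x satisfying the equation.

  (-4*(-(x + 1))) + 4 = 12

Step 1. [(-4*(-(x + 1))) + 4 = 12] -4 | LHS and -4 | 12: pull -4 out ⇒ factor: (-(x + 1)) - 1 = -3.
Step 2. [(-(x + 1)) - 1 = -3] -1 is outermost — add 1 both sides. So sub: -(x + 1) = -2.
Step 3. [-(x + 1) = -2] LHS negated; negate both sides. So neg: x + 1 = 2.
Step 4. [x + 1 = 2] subtract 1: x sits inside (… + 1) ⇒ sub: x = 1.

Answer: x ∈ {1}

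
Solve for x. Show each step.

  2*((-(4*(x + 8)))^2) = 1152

Step 1. [2*((-(4*(x + 8)))^2) = 1152] divide by the outer 2 ⇒ div: (-(4*(x + 8)))^2 = 576.
Step 2. [(-(4*(x + 8)))^2 = 576] LHS squared, RHS 576 ≥ 0: apply √ (±). So sqrt: -(4*(x + 8)) = 24 or -24.
Step 3. [-(4*(x + 8)) = 24 or -24] LHS negated; negate both sides, so neg: 4*(x + 8) = -24 or 24.
Step 4. [4*(x + 8) = -24 or 24] LHS = 4·(…); ÷4 both sides ⇒ div: x + 8 = -6 or 6.
Step 5. [x + 8 = -6 or 6] the outer +8 inverts by subtracting 8, so sub: x = -14 or -2.

Answer: x ∈ {-14, -2}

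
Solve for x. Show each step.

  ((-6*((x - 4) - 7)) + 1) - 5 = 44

Step 1. [((-6*((x - 4) - 7)) + 1) - 5 = 44] 5 comes off first (add 5), so sub: (-6*((x - 4) - 7)) + 1 = 49.
Step 2. [(-6*((x - 4) - 7)) + 1 = 49] 1 comes off first (subtract 1). So sub: -6*((x - 4) - 7) = 48.
Step 3. [-6*((x - 4) - 7) = 48] -6·(inner) — divide through by -6 ⇒ div: (x - 4) - 7 = -8.
Step 4. [(x - 4) - 7 = -8] 7 comes off first (add 7), so sub: x - 4 = -1.
Step 5. [x - 4 = -1] peel the -4: add 4 from each side ⇒ sub: x = 3.

Answer: x ∈ {3}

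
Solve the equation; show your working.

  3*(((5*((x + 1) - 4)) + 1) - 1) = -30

Step 1. [3*(((5*((x + 1) - 4)) + 1) - 1) = -30] 3 out front; divide by 3. So div: ((5*((x + 1) - 4)) + 1) - 1 = -10.
Step 2. [((5*((x + 1) - 4)) + 1) - 1 = -10] peel the -1: add 1 from each side ⇒ sub: (5*((x + 1) - 4)) + 1 = -9.
Step 3. [(5*((x + 1) - 4)) + 1 = -9] subtract 1: x sits inside (… + 1). So sub: 5*((x + 1) - 4) = -10.
Step 4. [5*((x + 1) - 4) = -10] divide by the outer 5, so div: (x + 1) - 4 = -2.
Step 5. [(x + 1) - 4 = -2] 4 comes off first (add 4), so sub: x + 1 = 2.
Step 6. [x + 1 = 2] subtract 1: x sits inside (… + 1), so sub: x = 1.

Answer: x ∈ {1}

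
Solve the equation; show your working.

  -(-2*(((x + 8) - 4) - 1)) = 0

Step 1. [-(-2*(((x + 8) - 4) - 1)) = 0] LHS negated; negate both sides ⇒ neg: -2*(((x + 8) - 4) - 1) = 0.
Step 2. [-2*(((x + 8) - 4) - 1) = 0] divide by the outer -2 ⇒ div: ((x + 8) - 4) - 1 = 0.
Step 3. [((x + 8) - 4) - 1 = 0] 1 comes off first (add 1) ⇒ sub: (x + 8) - 4 = 1.
Step 4. [(x + 8) - 4 = 1] -4 is outermost — add 4 both sides ⇒ sub: x + 8 = 5.
Step 5. [x + 8 = 5] 8 comes off first (subtract 8), so sub: x = -3.

Answer: x ∈ {-3}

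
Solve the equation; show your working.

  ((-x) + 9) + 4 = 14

Step 1. [((-x) + 9) + 4 = 14] 4 comes off first (subtract 4) ⇒ sub: (-x) + 9 = 10.
Step 2. [(-x) + 9 = 10] +9 is outermost — subtract 9 both sides, so sub: -x = 1.
Step 3. [-x = 1] flip signs both sides. So neg: x = -1.

Answer: x ∈ {-1}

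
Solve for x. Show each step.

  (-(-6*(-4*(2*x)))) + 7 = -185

Step 1. [(-(-6*(-4*(2*x)))) + 7 = -185] 7 comes off first (subtract 7) ⇒ sub: -(-6*(-4*(2*x))) = -192.
Step 2. [-(-6*(-4*(2*x))) = -192] flip signs both sides ⇒ neg: -6*(-4*(2*x)) = 192.
Step 3. [-6*(-4*(2*x)) = 192] -6·(inner) — divide through by -6, so div: -4*(2*x) = -32.
Step 4. [-4*(2*x) = -32] -4 out front; divide by -4, so div: 2*x = 8.
Step 5. [2*x = 8] LHS = 2·(…); ÷2 both sides. So div: x = 4.

Answer: x ∈ {4}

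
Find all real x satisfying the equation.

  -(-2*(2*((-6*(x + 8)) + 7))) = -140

Step 1. [-(-2*(2*((-6*(x + 8)) + 7))) = -140] leading − — multiply by −1. So neg: -2*(2*((-6*(x + 8)) + 7)) = 140.
Step 2. [-2*(2*((-6*(x + 8)) + 7)) = 140] -2·(inner) — divide through by -2, so div: 2*((-6*(x + 8)) + 7) = -70.
Step 3. [2*((-6*(x + 8)) + 7) = -70] leading coefficient 2: divide by 2. So div: (-6*(x + 8)) + 7 = -35.
Step 4. [(-6*(x + 8)) + 7 = -35] the outer +7 inverts by subtracting 7, so sub: -6*(x + 8) = -42.
Step 5. [-6*(x + 8) = -42] leading coefficient -6: divide by -6. So div: x + 8 = 7.
Step 6. [x + 8 = 7] subtract 8: x sits inside (… + 8), so sub: x = -1.

Answer: x ∈ {-1}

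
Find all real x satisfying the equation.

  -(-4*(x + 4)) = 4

Step 1. [-(-4*(x + 4)) = 4] leading − — multiply by −1. So neg: -4*(x + 4) = -4.
Step 2. [-4*(x + 4) = -4] -4 out front; divide by -4. So div: x + 4 = 1.
Step 3. [x + 4 = 1] subtract 4: x sits inside (… + 4). So sub: x = -3.

Answer: x ∈ {-3}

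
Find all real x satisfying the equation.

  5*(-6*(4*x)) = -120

Step 1. [5*(-6*(4*x)) = -120] LHS = 5·(…); ÷5 both sides ⇒ div: -6*(4*x) = -24.
Step 2. [-6*(4*x) = -24] -6·(inner) — divide through by -6 ⇒ div: 4*x = 4.
Step 3. [4*x = 4] divide by the outer 4. So div: x = 1.

Answer: x ∈ {1}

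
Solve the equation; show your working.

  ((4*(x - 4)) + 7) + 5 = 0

Step 1. [((4*(x - 4)) + 7) + 5 = 0] subtract 5: x sits inside (… + 5). So sub: (4*(x - 4)) + 7 = -5.
Step 2. [(4*(x - 4)) + 7 = -5] 7 comes off first (subtract 7), so sub: 4*(x - 4) = -12.
Step 3. [4*(x - 4) = -12] 4·(inner) — divide through by 4 ⇒ div: x - 4 = -3.
Step 4. [x - 4 = -3] add 4: x sits inside (… - 4), so sub: x = 1.

Answer: x ∈ {1}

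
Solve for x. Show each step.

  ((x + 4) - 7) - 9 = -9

Step 1. [((x + 4) - 7) - 9 = -9] 9 comes off first (add 9) ⇒ sub: (x + 4) - 7 = 0.
Step 2. [(x + 4) - 7 = 0] peel the -7: add 7 from each side, so sub: x + 4 = 7.
Step 3. [x + 4 = 7] subtract 4: x sits inside (… + 4) ⇒ sub: x = 3.

Answer: x ∈ {3}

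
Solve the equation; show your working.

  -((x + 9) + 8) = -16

Step 1. [-((x + 9) + 8) = -16] LHS negated; negate both sides. So neg: (x + 9) + 8 = 16.
Step 2. [(x + 9) + 8 = 16] 8 comes off first (subtract 8). So sub: x + 9 = 8.
Step 3. [x + 9 = 8] the outer +9 inverts by subtracting 9, so sub: x = -1.

Answer: x ∈ {-1}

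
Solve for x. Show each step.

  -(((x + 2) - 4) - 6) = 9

Step 1. [-(((x + 2) - 4) - 6) = 9] leading − — multiply by −1. So neg: ((x + 2) - 4) - 6 = -9.
Step 2. [((x + 2) - 4) - 6 = -9] the outer -6 inverts by adding 6, so sub: (x + 2) - 4 = -3.
Step 3. [(x + 2) - 4 = -3] the outer -4 inverts by adding 4 ⇒ sub: x + 2 = 1.
Step 4. [x + 2 = 1] +2 is outermost — subtract 2 both sides, so sub: x = -1.

Answer: x ∈ {-1}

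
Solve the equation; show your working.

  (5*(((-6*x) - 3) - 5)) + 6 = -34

Step 1. [(5*(((-6*x) - 3) - 5)) + 6 = -34] subtract 6: x sits inside (… + 6) ⇒ sub: 5*(((-6*x) - 3) - 5) = -40.
Step 2. [5*(((-6*x) - 3) - 5) = -40] 5 out front; divide by 5. So div: ((-6*x) - 3) - 5 = -8.
Step 3. [((-6*x) - 3) - 5 = -8] add 5: x sits inside (… - 5) ⇒ sub: (-6*x) - 3 = -3.
Step 4. [(-6*x) - 3 = -3] -3 is outermost — add 3 both sides, so sub: -6*x = 0.
Step 5. [-6*x = 0] divide by the outer -6. So div: x = 0.

Answer: x ∈ {0}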